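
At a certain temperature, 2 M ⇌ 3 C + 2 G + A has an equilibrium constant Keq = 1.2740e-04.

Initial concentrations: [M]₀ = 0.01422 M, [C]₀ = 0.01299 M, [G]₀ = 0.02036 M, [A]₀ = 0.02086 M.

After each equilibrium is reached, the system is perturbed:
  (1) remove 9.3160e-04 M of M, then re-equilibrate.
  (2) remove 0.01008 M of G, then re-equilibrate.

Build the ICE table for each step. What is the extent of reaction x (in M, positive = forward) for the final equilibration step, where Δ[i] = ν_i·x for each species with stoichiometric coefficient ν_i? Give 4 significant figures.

x = 3.0319e-04 M

Q₀ = 9.3734e-08 vs Keq = 1.2740e-04 ⇒ Q<K, forward
Step 1:
                   M          C          G          A
  I          0.01422    0.01299    0.02036    0.02086
  C         -0.01173     0.0176    0.01173   0.005867
  E         0.002487    0.03059    0.03209    0.02673
  solve Keq expr → x = 0.005867; check Q = 1.2740e-04
Then remove 9.3160e-04 M of M.
Step 2:
                   M          C          G          A
  I         0.001555    0.03059    0.03209    0.02673
  C       7.2996e-04  -0.001095 -7.2996e-04 -3.6498e-04
  E         0.002285    0.02949    0.03136    0.02636
  solve Keq expr → x = -3.6498e-04; check Q = 1.2740e-04
Then remove 0.01008 M of G.
Step 3:
                   M          C          G          A
  I         0.002285    0.02949    0.02128    0.02636
  C       -6.0638e-04 9.0956e-04 6.0638e-04 3.0319e-04
  E         0.001679     0.0304    0.02189    0.02666
  solve Keq expr → x = 3.0319e-04; check Q = 1.2740e-04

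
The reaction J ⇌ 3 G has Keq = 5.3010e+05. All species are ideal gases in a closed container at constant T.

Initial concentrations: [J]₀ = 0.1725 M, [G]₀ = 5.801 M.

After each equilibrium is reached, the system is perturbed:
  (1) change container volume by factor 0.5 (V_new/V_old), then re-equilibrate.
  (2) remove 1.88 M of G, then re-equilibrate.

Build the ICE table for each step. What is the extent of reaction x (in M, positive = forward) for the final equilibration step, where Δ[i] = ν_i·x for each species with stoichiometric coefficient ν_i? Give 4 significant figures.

Q₀ = 1132 vs Keq = 5.3010e+05 ⇒ Q<K, forward
Step 1:
                    J           G
  Initial      0.1725       5.801
  Change       -0.172      0.5161
  Equil    4.7554e-04       6.317
  solve Keq expr → x = 0.172; check Q = 5.3010e+05
Then change container volume by factor 0.5 (V_new/V_old).
Step 2:
                    J           G
  Initial  9.5109e-04       12.63
  Change     0.002846   -0.008537
  Equil      0.003797       12.63
  solve Keq expr → x = -0.002846; check Q = 5.3010e+05
Then remove 1.88 M of G.
Step 3:
                    J           G
  Initial    0.003797       10.75
  Change    -0.001453    0.004359
  Equil      0.002343       10.75
  solve Keq expr → x = 0.001453; check Q = 5.3010e+05

x = 0.001453 M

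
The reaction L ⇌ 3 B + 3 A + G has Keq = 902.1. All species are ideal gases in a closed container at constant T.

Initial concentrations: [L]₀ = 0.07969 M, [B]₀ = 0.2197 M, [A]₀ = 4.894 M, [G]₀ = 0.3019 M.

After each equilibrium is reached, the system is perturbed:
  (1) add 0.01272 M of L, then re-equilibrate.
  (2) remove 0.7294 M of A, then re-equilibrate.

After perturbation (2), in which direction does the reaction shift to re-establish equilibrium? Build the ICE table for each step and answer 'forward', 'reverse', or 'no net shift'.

Direction: forward

Q₀ = 4.709 vs Keq = 902.1 ⇒ Q<K, forward
Step 1:
                   L          B          A          G
  I          0.07969     0.2197      4.894     0.3019
  C         -0.07479     0.2244     0.2244    0.07479
  E         0.004903     0.4441      5.118     0.3767
  solve Keq expr → x = 0.07479; check Q = 902.1
Then add 0.01272 M of L.
Step 2:
                   L          B          A          G
  I          0.01762     0.4441      5.118     0.3767
  C         -0.01121    0.03364    0.03364    0.01121
  E          0.00641     0.4777      5.152     0.3879
  solve Keq expr → x = 0.01121; check Q = 902.1
Then remove 0.7294 M of A.
Step 3:
                   L          B          A          G
  I          0.00641     0.4777      4.423     0.3879
  C        -0.002147   0.006441   0.006441   0.002147
  E         0.004263     0.4841      4.429       0.39
  solve Keq expr → x = 0.002147; check Q = 902.1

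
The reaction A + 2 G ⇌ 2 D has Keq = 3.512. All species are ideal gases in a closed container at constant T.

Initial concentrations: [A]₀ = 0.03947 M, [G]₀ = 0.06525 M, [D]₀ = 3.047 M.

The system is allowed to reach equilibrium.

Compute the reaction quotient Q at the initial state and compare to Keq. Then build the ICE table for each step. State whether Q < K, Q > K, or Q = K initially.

Q₀ = 5.5248e+04; Q > K (proceeds reverse)

Q₀ = 5.5248e+04 vs Keq = 3.512 ⇒ Q>K, reverse
Step 1:
                  A         G         D
  Initial   0.03947   0.06525     3.047
  Change     0.5924     1.185    -1.185
  Equil      0.6319      1.25     1.862
  solve Keq expr → x = -0.5924; check Q = 3.512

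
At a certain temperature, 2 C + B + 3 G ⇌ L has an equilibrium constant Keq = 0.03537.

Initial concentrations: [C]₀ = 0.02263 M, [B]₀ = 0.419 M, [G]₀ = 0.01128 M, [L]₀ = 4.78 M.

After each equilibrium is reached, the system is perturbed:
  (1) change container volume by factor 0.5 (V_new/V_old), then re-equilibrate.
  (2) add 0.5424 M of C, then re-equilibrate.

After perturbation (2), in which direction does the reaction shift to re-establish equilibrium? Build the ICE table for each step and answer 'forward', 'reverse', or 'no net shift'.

Q₀ = 1.5521e+10 vs Keq = 0.03537 ⇒ Q>K, reverse
Step 1:
                   C          B          G          L
  I          0.02263      0.419    0.01128       4.78
  C            1.871     0.9355      2.807    -0.9355
  E            1.894      1.355      2.818      3.844
  solve Keq expr → x = -0.9355; check Q = 0.03537
Then change container volume by factor 0.5 (V_new/V_old).
Step 2:
                   C          B          G          L
  I            3.787      2.709      5.636      7.689
  C           -1.695    -0.8474     -2.542     0.8474
  E            2.093      1.862      3.094      8.536
  solve Keq expr → x = 0.8474; check Q = 0.03537
Then add 0.5424 M of C.
Step 3:
                   C          B          G          L
  I            2.635      1.862      3.094      8.536
  C          -0.1747   -0.08735     -0.262    0.08735
  E             2.46      1.774      2.832      8.624
  solve Keq expr → x = 0.08735; check Q = 0.03537

Direction: forward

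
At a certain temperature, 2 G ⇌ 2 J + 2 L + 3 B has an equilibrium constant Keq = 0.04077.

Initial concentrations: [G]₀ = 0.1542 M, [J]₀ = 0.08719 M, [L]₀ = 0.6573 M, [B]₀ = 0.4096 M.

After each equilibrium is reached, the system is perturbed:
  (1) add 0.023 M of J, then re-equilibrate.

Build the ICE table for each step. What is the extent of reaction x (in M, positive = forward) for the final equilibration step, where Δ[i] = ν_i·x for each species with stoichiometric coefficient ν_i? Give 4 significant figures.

Q₀ = 0.009492 vs Keq = 0.04077 ⇒ Q<K, forward
Step 1:
                   G          J          L          B
  I           0.1542    0.08719     0.6573     0.4096
  C         -0.03068    0.03068    0.03068    0.04602
  E           0.1235     0.1179      0.688     0.4556
  solve Keq expr → x = 0.01534; check Q = 0.04077
Then add 0.023 M of J.
Step 2:
                   G          J          L          B
  I           0.1235     0.1409      0.688     0.4556
  C         0.008244  -0.008244  -0.008244   -0.01237
  E           0.1318     0.1326     0.6797     0.4433
  solve Keq expr → x = -0.004122; check Q = 0.04077

x = -0.004122 M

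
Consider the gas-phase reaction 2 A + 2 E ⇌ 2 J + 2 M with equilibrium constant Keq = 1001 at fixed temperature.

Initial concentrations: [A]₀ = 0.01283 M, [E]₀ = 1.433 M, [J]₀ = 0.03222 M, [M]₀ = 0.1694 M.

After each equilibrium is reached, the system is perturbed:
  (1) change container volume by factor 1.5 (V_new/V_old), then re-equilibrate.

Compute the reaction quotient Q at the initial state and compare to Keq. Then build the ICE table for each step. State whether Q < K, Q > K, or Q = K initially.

Q₀ = 0.08813; Q < K (proceeds forward)

Q₀ = 0.08813 vs Keq = 1001 ⇒ Q<K, forward
Step 1:
                   A          E          J          M
  I          0.01283      1.433    0.03222     0.1694
  C         -0.01265   -0.01265    0.01265    0.01265
  E       1.8177e-04       1.42    0.04487      0.182
  solve Keq expr → x = 0.006324; check Q = 1001
Then change container volume by factor 1.5 (V_new/V_old).
Step 2:
                   A          E          J          M
  I       1.2118e-04     0.9469    0.02991     0.1214
  C                0          0          0          0
  E       1.2118e-04     0.9469    0.02991     0.1214
  solve Keq expr → x = 0; check Q = 1001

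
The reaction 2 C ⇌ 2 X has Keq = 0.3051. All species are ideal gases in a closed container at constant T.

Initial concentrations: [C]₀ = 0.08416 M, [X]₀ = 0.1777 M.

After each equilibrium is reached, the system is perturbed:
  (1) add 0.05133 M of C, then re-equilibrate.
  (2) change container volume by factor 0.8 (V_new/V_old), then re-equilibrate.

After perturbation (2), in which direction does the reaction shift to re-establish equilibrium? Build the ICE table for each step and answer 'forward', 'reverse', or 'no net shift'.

Q₀ = 4.458 vs Keq = 0.3051 ⇒ Q>K, reverse
Step 1:
                    C           X
  I           0.08416      0.1777
  C           0.08453    -0.08453
  E            0.1687     0.09317
  solve Keq expr → x = -0.04226; check Q = 0.3051
Then add 0.05133 M of C.
Step 2:
                    C           X
  I              0.22     0.09317
  C          -0.01826     0.01826
  E            0.2018      0.1114
  solve Keq expr → x = 0.009132; check Q = 0.3051
Then change container volume by factor 0.8 (V_new/V_old).
Step 3:
                    C           X
  I            0.2522      0.1393
  C                 0           0
  E            0.2522      0.1393
  solve Keq expr → x = 0; check Q = 0.3051

Direction: no net shift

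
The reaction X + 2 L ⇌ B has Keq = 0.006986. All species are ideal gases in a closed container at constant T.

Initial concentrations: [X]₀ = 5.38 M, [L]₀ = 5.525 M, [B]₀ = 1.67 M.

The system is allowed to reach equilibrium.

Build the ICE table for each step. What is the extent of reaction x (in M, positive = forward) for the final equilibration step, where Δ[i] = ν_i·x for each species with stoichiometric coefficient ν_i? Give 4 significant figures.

Q₀ = 0.01017 vs Keq = 0.006986 ⇒ Q>K, reverse
Step 1:
                    X           L           B
  Initial        5.38       5.525        1.67
  Change       0.2465       0.493     -0.2465
  Equil         5.626       6.018       1.424
  solve Keq expr → x = -0.2465; check Q = 0.006986

x = -0.2465 M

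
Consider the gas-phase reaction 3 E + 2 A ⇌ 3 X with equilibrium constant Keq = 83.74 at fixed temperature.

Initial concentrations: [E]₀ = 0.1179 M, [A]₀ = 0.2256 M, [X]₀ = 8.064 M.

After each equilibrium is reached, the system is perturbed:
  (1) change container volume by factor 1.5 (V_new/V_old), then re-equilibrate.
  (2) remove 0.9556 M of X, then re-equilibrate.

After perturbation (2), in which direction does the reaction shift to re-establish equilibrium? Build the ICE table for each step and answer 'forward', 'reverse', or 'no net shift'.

Direction: forward

Q₀ = 6.2868e+06 vs Keq = 83.74 ⇒ Q>K, reverse
Step 1:
                  E         A         X
  init       0.1179    0.2256     8.064
  Δ           1.322    0.8814    -1.322
  eq           1.44     1.107     6.742
  solve Keq expr → x = -0.4407; check Q = 83.74
Then change container volume by factor 1.5 (V_new/V_old).
Step 2:
                  E         A         X
  init         0.96     0.738     4.495
  Δ          0.1539    0.1026   -0.1539
  eq          1.114    0.8406     4.341
  solve Keq expr → x = -0.0513; check Q = 83.74
Then remove 0.9556 M of X.
Step 3:
                  E         A         X
  init        1.114    0.8406     3.385
  Δ         -0.1376  -0.09171    0.1376
  eq         0.9764    0.7489     3.523
  solve Keq expr → x = 0.04585; check Q = 83.74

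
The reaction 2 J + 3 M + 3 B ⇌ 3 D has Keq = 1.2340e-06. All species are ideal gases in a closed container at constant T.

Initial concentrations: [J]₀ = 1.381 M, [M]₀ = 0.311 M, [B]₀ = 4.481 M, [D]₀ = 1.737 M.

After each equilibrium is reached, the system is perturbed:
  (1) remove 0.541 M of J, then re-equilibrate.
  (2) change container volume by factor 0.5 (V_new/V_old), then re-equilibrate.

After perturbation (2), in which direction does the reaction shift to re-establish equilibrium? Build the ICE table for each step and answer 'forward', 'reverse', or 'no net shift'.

Direction: forward

Q₀ = 1.015 vs Keq = 1.2340e-06 ⇒ Q>K, reverse
Step 1:
                  J         M         B         D
  Initial     1.381     0.311     4.481     1.737
  Change      1.017     1.525     1.525    -1.525
  Equil       2.398     1.836     6.006    0.2119
  solve Keq expr → x = -0.5084; check Q = 1.2340e-06
Then remove 0.541 M of J.
Step 2:
                  J         M         B         D
  Initial     1.857     1.836     6.006    0.2119
  Change    0.01891   0.02836   0.02836  -0.02836
  Equil       1.876     1.864     6.034    0.1835
  solve Keq expr → x = -0.009453; check Q = 1.2340e-06
Then change container volume by factor 0.5 (V_new/V_old).
Step 3:
                  J         M         B         D
  Initial     3.751     3.729     12.07    0.3671
  Change    -0.3523   -0.5285   -0.5285    0.5285
  Equil       3.399       3.2     11.54    0.8956
  solve Keq expr → x = 0.1762; check Q = 1.2340e-06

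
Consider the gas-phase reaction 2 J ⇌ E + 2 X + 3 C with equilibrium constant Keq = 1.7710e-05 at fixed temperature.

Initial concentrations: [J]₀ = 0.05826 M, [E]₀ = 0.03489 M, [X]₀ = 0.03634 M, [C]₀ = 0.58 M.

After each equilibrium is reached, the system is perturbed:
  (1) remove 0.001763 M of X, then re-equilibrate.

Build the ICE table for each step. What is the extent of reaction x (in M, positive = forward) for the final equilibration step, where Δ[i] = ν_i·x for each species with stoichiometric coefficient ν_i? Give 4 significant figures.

Q₀ = 0.002649 vs Keq = 1.7710e-05 ⇒ Q>K, reverse
Step 1:
                  J         E         X         C
  init      0.05826   0.03489   0.03634      0.58
  Δ         0.02967  -0.01484  -0.02967  -0.04451
  eq        0.08793   0.02005  0.006668    0.5355
  solve Keq expr → x = -0.01484; check Q = 1.7710e-05
Then remove 0.001763 M of X.
Step 2:
                  J         E         X         C
  init      0.08793   0.02005  0.004905    0.5355
  Δ       -0.001491 7.4561e-04  0.001491  0.002237
  eq        0.08644    0.0208  0.006397    0.5377
  solve Keq expr → x = 7.4561e-04; check Q = 1.7710e-05

x = 7.4561e-04 M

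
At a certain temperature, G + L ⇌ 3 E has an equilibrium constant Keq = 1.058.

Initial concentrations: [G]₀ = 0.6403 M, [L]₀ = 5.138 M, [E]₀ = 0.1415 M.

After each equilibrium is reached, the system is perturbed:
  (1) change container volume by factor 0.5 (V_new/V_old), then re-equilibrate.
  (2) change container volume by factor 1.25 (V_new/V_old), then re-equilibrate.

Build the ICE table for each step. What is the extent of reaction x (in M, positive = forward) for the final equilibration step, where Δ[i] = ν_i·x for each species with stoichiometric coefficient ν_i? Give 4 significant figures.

Q₀ = 8.6118e-04 vs Keq = 1.058 ⇒ Q<K, forward
Step 1:
                   G          L          E
  Initial     0.6403      5.138     0.1415
  Change     -0.3376    -0.3376      1.013
  Equil       0.3027        4.8      1.154
  solve Keq expr → x = 0.3376; check Q = 1.058
Then change container volume by factor 0.5 (V_new/V_old).
Step 2:
                   G          L          E
  Initial     0.6055      9.601      2.308
  Change      0.1186     0.1186    -0.3557
  Equil        0.724      9.719      1.953
  solve Keq expr → x = -0.1186; check Q = 1.058
Then change container volume by factor 1.25 (V_new/V_old).
Step 3:
                   G          L          E
  Initial     0.5792      7.776      1.562
  Change    -0.02974   -0.02974    0.08921
  Equil       0.5495      7.746      1.651
  solve Keq expr → x = 0.02974; check Q = 1.058

x = 0.02974 M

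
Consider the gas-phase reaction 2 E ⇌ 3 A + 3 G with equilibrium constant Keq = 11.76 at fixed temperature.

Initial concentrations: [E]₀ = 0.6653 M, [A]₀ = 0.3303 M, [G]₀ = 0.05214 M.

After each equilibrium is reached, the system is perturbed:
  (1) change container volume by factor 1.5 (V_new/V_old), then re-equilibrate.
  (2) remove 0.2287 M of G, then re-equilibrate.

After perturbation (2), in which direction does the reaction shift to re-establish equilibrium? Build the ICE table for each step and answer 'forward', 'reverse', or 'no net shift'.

Q₀ = 1.1540e-05 vs Keq = 11.76 ⇒ Q<K, forward
Step 1:
                    E           A           G
  Initial      0.6653      0.3303     0.05214
  Change      -0.4665      0.6998      0.6998
  Equil        0.1988        1.03      0.7519
  solve Keq expr → x = 0.2333; check Q = 11.76
Then change container volume by factor 1.5 (V_new/V_old).
Step 2:
                    E           A           G
  Initial      0.1325      0.6867      0.5013
  Change     -0.04855     0.07282     0.07282
  Equil       0.08397      0.7595      0.5741
  solve Keq expr → x = 0.02427; check Q = 11.76
Then remove 0.2287 M of G.
Step 3:
                    E           A           G
  Initial     0.08397      0.7595      0.3454
  Change     -0.03183     0.04774     0.04774
  Equil       0.05214      0.8073      0.3931
  solve Keq expr → x = 0.01591; check Q = 11.76

Direction: forward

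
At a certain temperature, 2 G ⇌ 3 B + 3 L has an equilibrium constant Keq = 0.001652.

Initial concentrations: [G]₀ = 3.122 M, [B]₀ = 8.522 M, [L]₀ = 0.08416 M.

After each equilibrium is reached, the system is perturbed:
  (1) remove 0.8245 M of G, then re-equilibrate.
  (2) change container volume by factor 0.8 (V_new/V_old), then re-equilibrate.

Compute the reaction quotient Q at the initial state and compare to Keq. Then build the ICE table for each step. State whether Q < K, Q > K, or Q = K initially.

Q₀ = 0.03785; Q > K (proceeds reverse)

Q₀ = 0.03785 vs Keq = 0.001652 ⇒ Q>K, reverse
Step 1:
                    G           B           L
  Initial       3.122       8.522     0.08416
  Change      0.03607    -0.05411    -0.05411
  Equil         3.158       8.468     0.03005
  solve Keq expr → x = -0.01804; check Q = 0.001652
Then remove 0.8245 M of G.
Step 2:
                    G           B           L
  Initial       2.334       8.468     0.03005
  Change     0.003632   -0.005448   -0.005448
  Equil         2.337       8.462      0.0246
  solve Keq expr → x = -0.001816; check Q = 0.001652
Then change container volume by factor 0.8 (V_new/V_old).
Step 3:
                    G           B           L
  Initial       2.922       10.58     0.03075
  Change     0.005246    -0.00787    -0.00787
  Equil         2.927       10.57     0.02288
  solve Keq expr → x = -0.002623; check Q = 0.001652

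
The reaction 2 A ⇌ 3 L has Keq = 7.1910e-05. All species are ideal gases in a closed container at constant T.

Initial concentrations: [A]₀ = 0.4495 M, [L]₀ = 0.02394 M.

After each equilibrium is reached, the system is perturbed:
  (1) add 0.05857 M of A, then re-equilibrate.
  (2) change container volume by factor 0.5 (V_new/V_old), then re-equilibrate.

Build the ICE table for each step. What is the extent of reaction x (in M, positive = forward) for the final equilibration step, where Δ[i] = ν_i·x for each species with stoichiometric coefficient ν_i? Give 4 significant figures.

x = -0.003568 M

Q₀ = 6.7907e-05 vs Keq = 7.1910e-05 ⇒ Q<K, forward
Step 1:
                   A          L
  Initial     0.4495    0.02394
  Change  -3.0041e-04 4.5061e-04
  Equil       0.4492    0.02439
  solve Keq expr → x = 1.5020e-04; check Q = 7.1910e-05
Then add 0.05857 M of A.
Step 2:
                   A          L
  Initial     0.5078    0.02439
  Change   -0.001353    0.00203
  Equil       0.5064    0.02642
  solve Keq expr → x = 6.7651e-04; check Q = 7.1910e-05
Then change container volume by factor 0.5 (V_new/V_old).
Step 3:
                   A          L
  Initial      1.013    0.05284
  Change    0.007136    -0.0107
  Equil         1.02    0.04214
  solve Keq expr → x = -0.003568; check Q = 7.1910e-05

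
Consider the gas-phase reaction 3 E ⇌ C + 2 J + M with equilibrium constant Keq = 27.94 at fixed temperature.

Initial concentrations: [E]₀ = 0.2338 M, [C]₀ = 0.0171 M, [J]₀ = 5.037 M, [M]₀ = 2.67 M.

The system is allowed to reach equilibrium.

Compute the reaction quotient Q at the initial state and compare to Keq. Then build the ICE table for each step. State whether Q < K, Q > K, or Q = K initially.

Q₀ = 90.64 vs Keq = 27.94 ⇒ Q>K, reverse
Step 1:
                  E         C         J         M
  init       0.2338    0.0171     5.037      2.67
  Δ         0.02867 -0.009558  -0.01912 -0.009558
  eq         0.2625  0.007542     5.018      2.66
  solve Keq expr → x = -0.009558; check Q = 27.94

Q₀ = 90.64; Q > K (proceeds reverse)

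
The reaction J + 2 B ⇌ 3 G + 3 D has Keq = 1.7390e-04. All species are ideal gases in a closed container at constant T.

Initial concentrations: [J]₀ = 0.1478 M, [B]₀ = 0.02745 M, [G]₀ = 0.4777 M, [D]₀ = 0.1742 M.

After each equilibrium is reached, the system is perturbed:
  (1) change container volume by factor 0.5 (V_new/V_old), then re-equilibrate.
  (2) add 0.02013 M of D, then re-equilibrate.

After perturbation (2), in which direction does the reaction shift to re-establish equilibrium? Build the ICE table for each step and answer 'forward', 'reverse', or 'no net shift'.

Direction: reverse

Q₀ = 5.174 vs Keq = 1.7390e-04 ⇒ Q>K, reverse
Step 1:
                  J         B         G         D
  I          0.1478   0.02745    0.4777    0.1742
  C         0.04974   0.09947   -0.1492   -0.1492
  E          0.1975    0.1269    0.3285   0.02499
  solve Keq expr → x = -0.04974; check Q = 1.7390e-04
Then change container volume by factor 0.5 (V_new/V_old).
Step 2:
                  J         B         G         D
  I          0.3951    0.2538     0.657   0.04999
  C         0.00763   0.01526  -0.02289  -0.02289
  E          0.4027    0.2691    0.6341   0.02709
  solve Keq expr → x = -0.00763; check Q = 1.7390e-04
Then add 0.02013 M of D.
Step 3:
                  J         B         G         D
  I          0.4027    0.2691    0.6341   0.04722
  C        0.006113   0.01223  -0.01834  -0.01834
  E          0.4088    0.2813    0.6158   0.02889
  solve Keq expr → x = -0.006113; check Q = 1.7390e-04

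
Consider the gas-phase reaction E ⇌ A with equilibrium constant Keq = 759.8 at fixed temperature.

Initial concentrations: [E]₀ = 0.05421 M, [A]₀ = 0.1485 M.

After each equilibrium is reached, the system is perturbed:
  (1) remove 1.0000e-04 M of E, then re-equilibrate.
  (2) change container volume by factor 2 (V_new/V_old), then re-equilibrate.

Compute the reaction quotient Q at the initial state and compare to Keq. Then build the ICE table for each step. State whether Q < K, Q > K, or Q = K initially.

Q₀ = 2.739; Q < K (proceeds forward)

Q₀ = 2.739 vs Keq = 759.8 ⇒ Q<K, forward
Step 1:
                  E         A
  Initial   0.05421    0.1485
  Change   -0.05394   0.05394
  Equil   2.6644e-04    0.2024
  solve Keq expr → x = 0.05394; check Q = 759.8
Then remove 1.0000e-04 M of E.
Step 2:
                  E         A
  Initial 1.6644e-04    0.2024
  Change  9.9869e-05 -9.9869e-05
  Equil   2.6631e-04    0.2023
  solve Keq expr → x = -9.9869e-05; check Q = 759.8
Then change container volume by factor 2 (V_new/V_old).
Step 3:
                  E         A
  Initial 1.3316e-04    0.1012
  Change          0         0
  Equil   1.3316e-04    0.1012
  solve Keq expr → x = 0; check Q = 759.8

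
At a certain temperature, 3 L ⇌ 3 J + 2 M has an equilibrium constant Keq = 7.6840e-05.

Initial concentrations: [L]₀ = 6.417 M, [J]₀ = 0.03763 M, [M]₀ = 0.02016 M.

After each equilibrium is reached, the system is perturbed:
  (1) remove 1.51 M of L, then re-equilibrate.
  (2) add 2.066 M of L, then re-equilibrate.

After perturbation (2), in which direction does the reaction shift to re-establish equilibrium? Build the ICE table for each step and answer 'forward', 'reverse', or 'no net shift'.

Direction: forward

Q₀ = 8.1957e-11 vs Keq = 7.6840e-05 ⇒ Q<K, forward
Step 1:
                    L           J           M
  Initial       6.417     0.03763     0.02016
  Change      -0.4802      0.4802      0.3201
  Equil         5.937      0.5178      0.3403
  solve Keq expr → x = 0.1601; check Q = 7.6840e-05
Then remove 1.51 M of L.
Step 2:
                    L           J           M
  Initial       4.427      0.5178      0.3403
  Change      0.07855    -0.07855    -0.05236
  Equil         4.505      0.4393      0.2879
  solve Keq expr → x = -0.02618; check Q = 7.6840e-05
Then add 2.066 M of L.
Step 3:
                    L           J           M
  Initial       6.571      0.4393      0.2879
  Change      -0.1056      0.1056      0.0704
  Equil         6.466      0.5449      0.3583
  solve Keq expr → x = 0.0352; check Q = 7.6840e-05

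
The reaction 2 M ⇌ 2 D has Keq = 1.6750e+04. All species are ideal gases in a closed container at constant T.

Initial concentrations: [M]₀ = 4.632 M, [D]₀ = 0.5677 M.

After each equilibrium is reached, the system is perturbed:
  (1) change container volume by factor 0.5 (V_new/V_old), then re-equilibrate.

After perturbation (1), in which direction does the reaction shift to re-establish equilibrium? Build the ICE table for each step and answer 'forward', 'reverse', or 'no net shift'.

Q₀ = 0.01502 vs Keq = 1.6750e+04 ⇒ Q<K, forward
Step 1:
                  M         D
  init        4.632    0.5677
  Δ          -4.592     4.592
  eq        0.03987      5.16
  solve Keq expr → x = 2.296; check Q = 1.6750e+04
Then change container volume by factor 0.5 (V_new/V_old).
Step 2:
                  M         D
  init      0.07974     10.32
  Δ               0         0
  eq        0.07974     10.32
  solve Keq expr → x = 0; check Q = 1.6750e+04

Direction: no net shift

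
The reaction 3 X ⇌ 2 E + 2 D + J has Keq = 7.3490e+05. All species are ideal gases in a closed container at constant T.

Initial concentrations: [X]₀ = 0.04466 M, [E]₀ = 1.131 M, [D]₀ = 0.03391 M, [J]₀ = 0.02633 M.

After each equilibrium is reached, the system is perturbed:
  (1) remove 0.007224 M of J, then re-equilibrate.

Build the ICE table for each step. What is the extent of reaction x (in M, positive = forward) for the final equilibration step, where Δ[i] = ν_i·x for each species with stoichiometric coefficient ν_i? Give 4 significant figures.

x = 1.3875e-05 M

Q₀ = 0.4348 vs Keq = 7.3490e+05 ⇒ Q<K, forward
Step 1:
                    X           E           D           J
  init        0.04466       1.131     0.03391     0.02633
  Δ          -0.04399     0.02933     0.02933     0.01466
  eq       6.6967e-04        1.16     0.06324     0.04099
  solve Keq expr → x = 0.01466; check Q = 7.3490e+05
Then remove 0.007224 M of J.
Step 2:
                    X           E           D           J
  init     6.6967e-04        1.16     0.06324     0.03377
  Δ       -4.1625e-05  2.7750e-05  2.7750e-05  1.3875e-05
  eq       6.2805e-04        1.16     0.06326     0.03378
  solve Keq expr → x = 1.3875e-05; check Q = 7.3490e+05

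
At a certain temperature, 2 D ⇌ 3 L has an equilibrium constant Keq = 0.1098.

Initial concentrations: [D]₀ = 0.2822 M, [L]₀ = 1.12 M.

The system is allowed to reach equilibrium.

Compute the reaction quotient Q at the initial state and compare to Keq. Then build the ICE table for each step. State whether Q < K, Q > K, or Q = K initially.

Q₀ = 17.64; Q > K (proceeds reverse)

Q₀ = 17.64 vs Keq = 0.1098 ⇒ Q>K, reverse
Step 1:
                    D           L
  Initial      0.2822        1.12
  Change       0.4802     -0.7204
  Equil        0.7624      0.3996
  solve Keq expr → x = -0.2401; check Q = 0.1098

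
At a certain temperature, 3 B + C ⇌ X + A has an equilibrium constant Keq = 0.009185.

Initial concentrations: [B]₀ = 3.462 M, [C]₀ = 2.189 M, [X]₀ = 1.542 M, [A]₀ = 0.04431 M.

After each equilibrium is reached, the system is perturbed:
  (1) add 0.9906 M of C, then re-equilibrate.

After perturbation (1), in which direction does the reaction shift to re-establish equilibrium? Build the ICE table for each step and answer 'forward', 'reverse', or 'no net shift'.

Q₀ = 7.5224e-04 vs Keq = 0.009185 ⇒ Q<K, forward
Step 1:
                   B          C          X          A
  I            3.462      2.189      1.542    0.04431
  C          -0.6023    -0.2008     0.2008     0.2008
  E             2.86      1.988      1.743     0.2451
  solve Keq expr → x = 0.2008; check Q = 0.009185
Then add 0.9906 M of C.
Step 2:
                   B          C          X          A
  I             2.86      2.979      1.743     0.2451
  C          -0.1546   -0.05155    0.05155    0.05155
  E            2.705      2.927      1.794     0.2966
  solve Keq expr → x = 0.05155; check Q = 0.009185

Direction: forward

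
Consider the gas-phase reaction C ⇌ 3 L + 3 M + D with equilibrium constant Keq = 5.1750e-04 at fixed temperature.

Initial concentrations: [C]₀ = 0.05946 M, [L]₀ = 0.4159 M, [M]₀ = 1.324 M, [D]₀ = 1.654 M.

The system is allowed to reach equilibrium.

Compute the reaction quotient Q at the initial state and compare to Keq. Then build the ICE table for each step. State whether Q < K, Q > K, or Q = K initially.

Q₀ = 4.645; Q > K (proceeds reverse)

Q₀ = 4.645 vs Keq = 5.1750e-04 ⇒ Q>K, reverse
Step 1:
                    C           L           M           D
  init        0.05946      0.4159       1.324       1.654
  Δ            0.1247     -0.3742     -0.3742     -0.1247
  eq           0.1842     0.04174      0.9498       1.529
  solve Keq expr → x = -0.1247; check Q = 5.1750e-04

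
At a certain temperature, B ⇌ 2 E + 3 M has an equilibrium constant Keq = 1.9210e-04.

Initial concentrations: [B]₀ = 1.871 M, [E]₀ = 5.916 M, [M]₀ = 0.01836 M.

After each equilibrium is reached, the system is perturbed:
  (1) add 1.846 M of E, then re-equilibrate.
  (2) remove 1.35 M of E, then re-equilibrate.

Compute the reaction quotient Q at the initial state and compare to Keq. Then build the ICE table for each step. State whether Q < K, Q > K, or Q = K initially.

Q₀ = 1.1577e-04; Q < K (proceeds forward)

Q₀ = 1.1577e-04 vs Keq = 1.9210e-04 ⇒ Q<K, forward
Step 1:
                    B           E           M
  I             1.871       5.916     0.01836
  C         -0.001122    0.002244    0.003366
  E              1.87       5.918     0.02173
  solve Keq expr → x = 0.001122; check Q = 1.9210e-04
Then add 1.846 M of E.
Step 2:
                    B           E           M
  I              1.87       7.764     0.02173
  C          0.001196   -0.002393   -0.003589
  E             1.871       7.762     0.01814
  solve Keq expr → x = -0.001196; check Q = 1.9210e-04
Then remove 1.35 M of E.
Step 3:
                    B           E           M
  I             1.871       6.412     0.01814
  C       -8.1913e-04    0.001638    0.002457
  E              1.87       6.413     0.02059
  solve Keq expr → x = 8.1913e-04; check Q = 1.9210e-04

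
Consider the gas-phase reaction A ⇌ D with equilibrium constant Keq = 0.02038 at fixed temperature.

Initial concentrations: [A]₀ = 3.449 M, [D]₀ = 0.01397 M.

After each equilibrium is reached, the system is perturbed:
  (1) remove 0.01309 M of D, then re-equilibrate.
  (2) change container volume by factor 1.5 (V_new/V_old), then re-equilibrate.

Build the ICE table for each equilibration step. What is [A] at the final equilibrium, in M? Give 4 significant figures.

[A]_eq = 2.254 M

Q₀ = 0.00405 vs Keq = 0.02038 ⇒ Q<K, forward
Step 1:
                  A         D
  init        3.449   0.01397
  Δ         -0.0552    0.0552
  eq          3.394   0.06917
  solve Keq expr → x = 0.0552; check Q = 0.02038
Then remove 0.01309 M of D.
Step 2:
                  A         D
  init        3.394   0.05608
  Δ        -0.01283   0.01283
  eq          3.381    0.0689
  solve Keq expr → x = 0.01283; check Q = 0.02038
Then change container volume by factor 1.5 (V_new/V_old).
Step 3:
                  A         D
  init        2.254   0.04594
  Δ               0         0
  eq          2.254   0.04594
  solve Keq expr → x = 0; check Q = 0.02038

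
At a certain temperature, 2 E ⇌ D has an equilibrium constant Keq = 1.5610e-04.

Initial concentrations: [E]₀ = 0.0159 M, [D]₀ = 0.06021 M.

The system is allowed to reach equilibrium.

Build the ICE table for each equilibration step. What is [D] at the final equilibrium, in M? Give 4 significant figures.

[D]_eq = 2.9006e-06 M

Q₀ = 238.2 vs Keq = 1.5610e-04 ⇒ Q>K, reverse
Step 1:
                    E           D
  I            0.0159     0.06021
  C            0.1204    -0.06021
  E            0.1363  2.9006e-06
  solve Keq expr → x = -0.06021; check Q = 1.5610e-04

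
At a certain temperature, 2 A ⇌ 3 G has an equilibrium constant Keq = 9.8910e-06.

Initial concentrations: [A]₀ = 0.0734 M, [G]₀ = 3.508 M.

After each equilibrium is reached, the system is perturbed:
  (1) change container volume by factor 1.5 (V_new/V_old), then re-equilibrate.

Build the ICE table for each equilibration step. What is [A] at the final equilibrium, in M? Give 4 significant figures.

Q₀ = 8013 vs Keq = 9.8910e-06 ⇒ Q>K, reverse
Step 1:
                    A           G
  I            0.0734       3.508
  C             2.313       -3.47
  E             2.387     0.03833
  solve Keq expr → x = -1.157; check Q = 9.8910e-06
Then change container volume by factor 1.5 (V_new/V_old).
Step 2:
                    A           G
  I             1.591     0.02556
  C         -0.002446    0.003668
  E             1.589     0.02922
  solve Keq expr → x = 0.001223; check Q = 9.8910e-06

[A]_eq = 1.589 M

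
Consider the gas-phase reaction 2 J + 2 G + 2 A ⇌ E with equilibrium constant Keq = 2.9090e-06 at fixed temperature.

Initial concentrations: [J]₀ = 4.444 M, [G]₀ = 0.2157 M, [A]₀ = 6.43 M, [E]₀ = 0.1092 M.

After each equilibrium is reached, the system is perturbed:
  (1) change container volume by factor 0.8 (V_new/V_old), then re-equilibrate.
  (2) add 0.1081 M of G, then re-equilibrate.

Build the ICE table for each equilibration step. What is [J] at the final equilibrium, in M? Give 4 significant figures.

[J]_eq = 5.822 M

Q₀ = 0.002874 vs Keq = 2.9090e-06 ⇒ Q>K, reverse
Step 1:
                    J           G           A           E
  Initial       4.444      0.2157        6.43      0.1092
  Change       0.2174      0.2174      0.2174     -0.1087
  Equil         4.661      0.4331       6.647  5.2378e-04
  solve Keq expr → x = -0.1087; check Q = 2.9090e-06
Then change container volume by factor 0.8 (V_new/V_old).
Step 2:
                    J           G           A           E
  Initial       5.827      0.5413       8.309  6.5472e-04
  Change    -0.002642   -0.002642   -0.002642    0.001321
  Equil         5.824      0.5387       8.307    0.001976
  solve Keq expr → x = 0.001321; check Q = 2.9090e-06
Then add 0.1081 M of G.
Step 3:
                    J           G           A           E
  Initial       5.824      0.6468       8.307    0.001976
  Change    -0.001709   -0.001709   -0.001709  8.5460e-04
  Equil         5.822      0.6451       8.305     0.00283
  solve Keq expr → x = 8.5460e-04; check Q = 2.9090e-06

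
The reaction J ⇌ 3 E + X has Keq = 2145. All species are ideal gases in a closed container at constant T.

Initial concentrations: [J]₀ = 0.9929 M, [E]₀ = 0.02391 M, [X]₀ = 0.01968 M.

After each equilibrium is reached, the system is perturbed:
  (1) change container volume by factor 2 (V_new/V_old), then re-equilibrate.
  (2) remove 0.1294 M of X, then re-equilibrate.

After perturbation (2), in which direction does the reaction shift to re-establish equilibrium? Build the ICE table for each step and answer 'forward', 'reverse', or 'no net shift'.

Direction: forward

Q₀ = 2.7093e-07 vs Keq = 2145 ⇒ Q<K, forward
Step 1:
                   J          E          X
  Initial     0.9929    0.02391    0.01968
  Change     -0.9807      2.942     0.9807
  Equil      0.01217      2.966          1
  solve Keq expr → x = 0.9807; check Q = 2145
Then change container volume by factor 2 (V_new/V_old).
Step 2:
                   J          E          X
  Initial   0.006085      1.483     0.5002
  Change   -0.005292    0.01587   0.005292
  Equil   7.9365e-04      1.499     0.5055
  solve Keq expr → x = 0.005292; check Q = 2145
Then remove 0.1294 M of X.
Step 3:
                   J          E          X
  Initial 7.9365e-04      1.499     0.3761
  Change  -2.0213e-04 6.0639e-04 2.0213e-04
  Equil   5.9152e-04        1.5     0.3763
  solve Keq expr → x = 2.0213e-04; check Q = 2145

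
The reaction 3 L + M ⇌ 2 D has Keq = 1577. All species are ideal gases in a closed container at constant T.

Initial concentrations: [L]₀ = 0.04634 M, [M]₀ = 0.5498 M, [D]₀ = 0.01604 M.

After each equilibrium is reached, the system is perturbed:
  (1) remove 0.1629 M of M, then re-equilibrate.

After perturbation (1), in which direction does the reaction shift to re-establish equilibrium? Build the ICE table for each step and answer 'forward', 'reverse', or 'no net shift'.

Direction: reverse

Q₀ = 4.703 vs Keq = 1577 ⇒ Q<K, forward
Step 1:
                    L           M           D
  init        0.04634      0.5498     0.01604
  Δ          -0.03422    -0.01141     0.02282
  eq          0.01212      0.5384     0.03886
  solve Keq expr → x = 0.01141; check Q = 1577
Then remove 0.1629 M of M.
Step 2:
                    L           M           D
  init        0.01212      0.3755     0.03886
  Δ          0.001332  4.4400e-04 -8.8801e-04
  eq          0.01345      0.3759     0.03797
  solve Keq expr → x = -4.4400e-04; check Q = 1577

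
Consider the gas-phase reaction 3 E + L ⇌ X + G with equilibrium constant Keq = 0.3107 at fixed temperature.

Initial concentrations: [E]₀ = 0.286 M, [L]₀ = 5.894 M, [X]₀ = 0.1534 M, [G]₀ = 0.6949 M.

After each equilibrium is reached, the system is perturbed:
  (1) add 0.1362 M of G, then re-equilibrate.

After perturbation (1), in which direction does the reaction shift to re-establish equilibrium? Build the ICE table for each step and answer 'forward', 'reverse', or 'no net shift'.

Q₀ = 0.7731 vs Keq = 0.3107 ⇒ Q>K, reverse
Step 1:
                  E         L         X         G
  Initial     0.286     5.894    0.1534    0.6949
  Change    0.07449   0.02483  -0.02483  -0.02483
  Equil      0.3605     5.919    0.1286    0.6701
  solve Keq expr → x = -0.02483; check Q = 0.3107
Then add 0.1362 M of G.
Step 2:
                  E         L         X         G
  Initial    0.3605     5.919    0.1286    0.8063
  Change    0.01644  0.005478 -0.005478 -0.005478
  Equil      0.3769     5.924    0.1231    0.8008
  solve Keq expr → x = -0.005478; check Q = 0.3107

Direction: reverse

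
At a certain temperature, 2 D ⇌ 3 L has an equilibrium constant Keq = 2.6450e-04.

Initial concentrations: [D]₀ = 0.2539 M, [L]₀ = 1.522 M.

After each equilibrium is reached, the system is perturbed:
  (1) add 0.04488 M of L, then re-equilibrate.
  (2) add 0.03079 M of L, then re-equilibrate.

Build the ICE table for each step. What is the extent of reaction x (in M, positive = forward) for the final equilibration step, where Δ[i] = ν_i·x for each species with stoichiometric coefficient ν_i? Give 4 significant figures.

x = -0.009999 M

Q₀ = 54.69 vs Keq = 2.6450e-04 ⇒ Q>K, reverse
Step 1:
                   D          L
  init        0.2539      1.522
  Δ           0.9658     -1.449
  eq            1.22    0.07328
  solve Keq expr → x = -0.4829; check Q = 2.6450e-04
Then add 0.04488 M of L.
Step 2:
                   D          L
  init          1.22     0.1182
  Δ          0.02914   -0.04372
  eq           1.249    0.07444
  solve Keq expr → x = -0.01457; check Q = 2.6450e-04
Then add 0.03079 M of L.
Step 3:
                   D          L
  init         1.249     0.1052
  Δ             0.02      -0.03
  eq           1.269    0.07523
  solve Keq expr → x = -0.009999; check Q = 2.6450e-04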